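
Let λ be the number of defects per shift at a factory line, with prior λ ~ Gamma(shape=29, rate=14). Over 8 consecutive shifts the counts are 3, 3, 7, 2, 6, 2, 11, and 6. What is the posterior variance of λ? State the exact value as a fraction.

Total count: 3 + 3 + 7 + 2 + 6 + 2 + 11 + 6 = 40.
Total exposure: 8 shifts.
Posterior: α' = 29 + 40 = 69, β' = 14 + 8 = 22.
Posterior variance = α'/β'² = 69/484.

69/484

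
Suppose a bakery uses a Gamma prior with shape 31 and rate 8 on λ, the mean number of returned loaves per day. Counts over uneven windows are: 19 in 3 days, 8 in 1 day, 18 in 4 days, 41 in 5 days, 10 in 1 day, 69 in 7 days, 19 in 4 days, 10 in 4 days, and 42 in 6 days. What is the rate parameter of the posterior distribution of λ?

43

Total count: 19 + 8 + 18 + 41 + 10 + 69 + 19 + 10 + 42 = 236.
Total exposure: 3 + 1 + 4 + 5 + 1 + 7 + 4 + 4 + 6 = 35 days.
Posterior: α' = 31 + 236 = 267, β' = 8 + 35 = 43.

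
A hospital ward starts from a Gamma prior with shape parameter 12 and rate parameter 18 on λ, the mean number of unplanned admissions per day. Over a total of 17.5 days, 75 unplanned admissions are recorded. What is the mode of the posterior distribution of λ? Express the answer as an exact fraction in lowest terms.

Total count 75 over total exposure 17.5 days.
Posterior: α' = 12 + 75 = 87, β' = 18 + 17.5 = 71/2.
Posterior mode = (α'−1)/β' = 86/(71/2) = 172/71.

172/71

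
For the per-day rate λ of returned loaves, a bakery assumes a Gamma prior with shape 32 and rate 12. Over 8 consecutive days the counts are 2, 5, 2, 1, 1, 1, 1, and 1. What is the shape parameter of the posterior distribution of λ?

Total count: 2 + 5 + 2 + 1 + 1 + 1 + 1 + 1 = 14.
Total exposure: 8 days.
By Gamma–Poisson conjugacy, the posterior is Gamma(α + Σx, β + Σt) = Gamma(32 + 14, 12 + 8) = Gamma(46, 20).

46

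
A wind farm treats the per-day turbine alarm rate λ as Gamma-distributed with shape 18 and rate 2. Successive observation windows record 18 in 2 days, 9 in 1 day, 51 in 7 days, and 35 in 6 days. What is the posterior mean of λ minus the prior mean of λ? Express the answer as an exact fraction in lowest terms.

-31/18

Total count: 18 + 9 + 51 + 35 = 113.
Total exposure: 2 + 1 + 7 + 6 = 16 days.
Posterior: α' = 18 + 113 = 131, β' = 2 + 16 = 18.
Posterior mean = 131/18 = 131/18; prior mean = 18/2 = 9. Difference = 131/18 − 9 = -31/18.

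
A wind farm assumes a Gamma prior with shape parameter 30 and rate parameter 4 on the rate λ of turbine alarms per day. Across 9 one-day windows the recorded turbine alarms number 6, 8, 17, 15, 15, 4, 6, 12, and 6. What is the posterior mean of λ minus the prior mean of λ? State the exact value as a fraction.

43/26

Total count: 6 + 8 + 17 + 15 + 15 + 4 + 6 + 12 + 6 = 89.
Total exposure: 9 days.
Posterior: α' = 30 + 89 = 119, β' = 4 + 9 = 13.
Posterior mean = 119/13 = 119/13; prior mean = 30/4 = 15/2. Difference = 119/13 − 15/2 = 43/26.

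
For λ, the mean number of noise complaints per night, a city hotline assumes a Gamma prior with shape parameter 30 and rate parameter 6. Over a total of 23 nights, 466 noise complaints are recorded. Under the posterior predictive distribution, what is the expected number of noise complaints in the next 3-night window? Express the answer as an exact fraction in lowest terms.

1488/29

Total count 466 over total exposure 23 nights.
By Gamma–Poisson conjugacy, the posterior is Gamma(α + Σx, β + Σt) = Gamma(30 + 466, 6 + 23) = Gamma(496, 29).
Predictive mean over a 3-night window = T·E[λ|data] = 3·496/29 = 1488/29.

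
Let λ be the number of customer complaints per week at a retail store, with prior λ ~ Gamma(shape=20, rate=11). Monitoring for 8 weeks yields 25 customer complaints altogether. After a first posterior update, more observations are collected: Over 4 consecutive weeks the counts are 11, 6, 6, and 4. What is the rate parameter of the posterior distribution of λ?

23

Total count 25 over total exposure 8 weeks.
After the first batch: Gamma(20 + 25, 11 + 8) = Gamma(45, 19).
Total count: 11 + 6 + 6 + 4 = 27.
Total exposure: 4 weeks.
After the second batch: Gamma(45 + 27, 19 + 4) = Gamma(72, 23).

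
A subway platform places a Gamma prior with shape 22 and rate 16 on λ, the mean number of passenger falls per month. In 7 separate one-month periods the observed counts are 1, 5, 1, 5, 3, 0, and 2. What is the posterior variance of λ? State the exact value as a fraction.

39/529

Total count: 1 + 5 + 1 + 5 + 3 + 0 + 2 = 17.
Total exposure: 7 months.
Posterior: α' = 22 + 17 = 39, β' = 16 + 7 = 23.
Posterior variance = α'/β'² = 39/529.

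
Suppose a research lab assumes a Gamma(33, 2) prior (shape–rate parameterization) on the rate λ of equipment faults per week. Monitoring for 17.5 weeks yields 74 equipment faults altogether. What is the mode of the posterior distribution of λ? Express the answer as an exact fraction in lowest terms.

Total count 74 over total exposure 17.5 weeks.
Posterior: α' = 33 + 74 = 107, β' = 2 + 17.5 = 39/2.
Posterior mode = (α'−1)/β' = 106/(39/2) = 212/39.

212/39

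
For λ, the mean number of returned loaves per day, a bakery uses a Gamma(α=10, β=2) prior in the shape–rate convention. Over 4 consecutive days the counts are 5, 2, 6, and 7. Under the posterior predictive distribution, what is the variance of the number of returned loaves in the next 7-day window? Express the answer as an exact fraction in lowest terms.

455/6

Total count: 5 + 2 + 6 + 7 = 20.
Total exposure: 4 days.
Gamma(α, β) with Poisson data over total exposure Σt gives posterior Gamma(α+Σx, β+Σt) = Gamma(30, 6).
The posterior predictive for a window of length T is Negative Binomial with variance T·α'·(β'+T)/β'² = 7·30·13/36 = 455/6.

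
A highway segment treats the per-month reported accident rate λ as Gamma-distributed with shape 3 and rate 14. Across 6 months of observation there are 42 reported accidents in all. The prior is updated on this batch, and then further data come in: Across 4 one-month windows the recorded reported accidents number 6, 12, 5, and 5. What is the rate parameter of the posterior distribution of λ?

Total count 42 over total exposure 6 months.
After the first batch: Gamma(3 + 42, 14 + 6) = Gamma(45, 20).
Total count: 6 + 12 + 5 + 5 = 28.
Total exposure: 4 months.
After the second batch: Gamma(45 + 28, 20 + 4) = Gamma(73, 24).

24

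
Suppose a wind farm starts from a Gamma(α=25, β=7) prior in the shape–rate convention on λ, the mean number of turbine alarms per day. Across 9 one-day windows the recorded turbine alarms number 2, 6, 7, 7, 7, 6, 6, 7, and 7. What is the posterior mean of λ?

5

Total count: 2 + 6 + 7 + 7 + 7 + 6 + 6 + 7 + 7 = 55.
Total exposure: 9 days.
The Gamma prior is conjugate for the Poisson rate, so λ | data ~ Gamma(25+55, 7+9) = Gamma(80, 16).
Posterior mean = α'/β' = 80/16 = 5.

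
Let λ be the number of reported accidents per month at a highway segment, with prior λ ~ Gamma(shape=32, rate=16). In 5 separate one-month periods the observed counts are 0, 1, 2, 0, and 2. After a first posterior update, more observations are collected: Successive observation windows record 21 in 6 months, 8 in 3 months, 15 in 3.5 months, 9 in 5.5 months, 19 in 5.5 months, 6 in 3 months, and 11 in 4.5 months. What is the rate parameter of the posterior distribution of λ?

Total count: 0 + 1 + 2 + 0 + 2 = 5.
Total exposure: 5 months.
After the first batch: Gamma(32 + 5, 16 + 5) = Gamma(37, 21).
Total count: 21 + 8 + 15 + 9 + 19 + 6 + 11 = 89.
Total exposure: 6 + 3 + 3.5 + 5.5 + 5.5 + 3 + 4.5 = 31 months.
After the second batch: Gamma(37 + 89, 21 + 31) = Gamma(126, 52).

52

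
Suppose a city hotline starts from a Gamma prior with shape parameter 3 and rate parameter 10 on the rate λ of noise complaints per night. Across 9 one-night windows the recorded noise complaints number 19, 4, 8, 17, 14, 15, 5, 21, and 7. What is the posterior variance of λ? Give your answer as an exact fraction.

Total count: 19 + 4 + 8 + 17 + 14 + 15 + 5 + 21 + 7 = 110.
Total exposure: 9 nights.
By Gamma–Poisson conjugacy, the posterior is Gamma(α + Σx, β + Σt) = Gamma(3 + 110, 10 + 9) = Gamma(113, 19).
Posterior variance = α'/β'² = 113/361.

113/361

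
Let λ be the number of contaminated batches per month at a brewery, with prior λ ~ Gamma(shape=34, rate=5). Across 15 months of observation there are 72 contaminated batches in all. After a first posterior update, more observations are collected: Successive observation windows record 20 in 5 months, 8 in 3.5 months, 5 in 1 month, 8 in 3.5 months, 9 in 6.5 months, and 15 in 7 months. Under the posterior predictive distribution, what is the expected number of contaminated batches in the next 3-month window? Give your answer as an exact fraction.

Total count 72 over total exposure 15 months.
After the first batch: Gamma(34 + 72, 5 + 15) = Gamma(106, 20).
Total count: 20 + 8 + 5 + 8 + 9 + 15 = 65.
Total exposure: 5 + 3.5 + 1 + 3.5 + 6.5 + 7 = 26.5 months.
After the second batch: Gamma(106 + 65, 20 + 26.5) = Gamma(171, 93/2).
Predictive mean over a 3-month window = T·E[λ|data] = 3·171/(93/2) = 342/31.

342/31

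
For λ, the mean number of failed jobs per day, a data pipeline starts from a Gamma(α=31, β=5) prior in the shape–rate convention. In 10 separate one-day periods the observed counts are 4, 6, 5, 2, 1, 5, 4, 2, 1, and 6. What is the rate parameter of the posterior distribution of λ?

Total count: 4 + 6 + 5 + 2 + 1 + 5 + 4 + 2 + 1 + 6 = 36.
Total exposure: 10 days.
Gamma(α, β) with Poisson data over total exposure Σt gives posterior Gamma(α+Σx, β+Σt) = Gamma(67, 15).

15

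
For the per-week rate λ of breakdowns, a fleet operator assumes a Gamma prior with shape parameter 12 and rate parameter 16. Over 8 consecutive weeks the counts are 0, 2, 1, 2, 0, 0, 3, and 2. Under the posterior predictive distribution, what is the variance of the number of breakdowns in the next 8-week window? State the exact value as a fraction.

88/9

Total count: 0 + 2 + 1 + 2 + 0 + 0 + 3 + 2 = 10.
Total exposure: 8 weeks.
Gamma(α, β) with Poisson data over total exposure Σt gives posterior Gamma(α+Σx, β+Σt) = Gamma(22, 24).
The posterior predictive for a window of length T is Negative Binomial with variance T·α'·(β'+T)/β'² = 8·22·32/576 = 88/9.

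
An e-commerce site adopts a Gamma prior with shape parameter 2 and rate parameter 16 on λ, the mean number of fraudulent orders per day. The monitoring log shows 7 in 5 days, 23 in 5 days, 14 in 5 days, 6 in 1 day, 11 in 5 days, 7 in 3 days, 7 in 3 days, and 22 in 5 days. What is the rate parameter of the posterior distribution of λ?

48

Total count: 7 + 23 + 14 + 6 + 11 + 7 + 7 + 22 = 97.
Total exposure: 5 + 5 + 5 + 1 + 5 + 3 + 3 + 5 = 32 days.
Conjugate update: add total count to the shape and total exposure to the rate, giving Gamma(99, 48).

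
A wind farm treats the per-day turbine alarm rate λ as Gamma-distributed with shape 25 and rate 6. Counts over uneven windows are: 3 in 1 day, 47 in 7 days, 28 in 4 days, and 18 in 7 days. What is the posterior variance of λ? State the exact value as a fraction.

121/625

Total count: 3 + 47 + 28 + 18 = 96.
Total exposure: 1 + 7 + 4 + 7 = 19 days.
By Gamma–Poisson conjugacy, the posterior is Gamma(α + Σx, β + Σt) = Gamma(25 + 96, 6 + 19) = Gamma(121, 25).
Posterior variance = α'/β'² = 121/625.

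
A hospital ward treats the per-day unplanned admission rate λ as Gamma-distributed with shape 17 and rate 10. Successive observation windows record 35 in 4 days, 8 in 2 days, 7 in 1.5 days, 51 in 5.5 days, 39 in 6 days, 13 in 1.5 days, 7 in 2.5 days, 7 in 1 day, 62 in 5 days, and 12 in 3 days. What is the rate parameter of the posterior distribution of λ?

42

Total count: 35 + 8 + 7 + 51 + 39 + 13 + 7 + 7 + 62 + 12 = 241.
Total exposure: 4 + 2 + 1.5 + 5.5 + 6 + 1.5 + 2.5 + 1 + 5 + 3 = 32 days.
Posterior: α' = 17 + 241 = 258, β' = 10 + 32 = 42.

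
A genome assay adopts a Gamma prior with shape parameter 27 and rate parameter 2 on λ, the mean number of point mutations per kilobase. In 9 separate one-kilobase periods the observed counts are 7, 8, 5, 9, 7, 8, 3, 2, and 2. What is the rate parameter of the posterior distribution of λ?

11

Total count: 7 + 8 + 5 + 9 + 7 + 8 + 3 + 2 + 2 = 51.
Total exposure: 9 kilobases.
The Gamma prior is conjugate for the Poisson rate, so λ | data ~ Gamma(27+51, 2+9) = Gamma(78, 11).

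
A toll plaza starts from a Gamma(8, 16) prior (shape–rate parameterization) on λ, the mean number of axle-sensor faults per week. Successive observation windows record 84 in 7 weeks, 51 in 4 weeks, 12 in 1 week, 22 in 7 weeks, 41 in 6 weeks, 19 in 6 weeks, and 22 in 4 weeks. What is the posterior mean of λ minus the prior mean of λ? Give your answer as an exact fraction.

467/102

Total count: 84 + 51 + 12 + 22 + 41 + 19 + 22 = 251.
Total exposure: 7 + 4 + 1 + 7 + 6 + 6 + 4 = 35 weeks.
The Gamma prior is conjugate for the Poisson rate, so λ | data ~ Gamma(8+251, 16+35) = Gamma(259, 51).
Posterior mean = 259/51 = 259/51; prior mean = 8/16 = 1/2. Difference = 259/51 − 1/2 = 467/102.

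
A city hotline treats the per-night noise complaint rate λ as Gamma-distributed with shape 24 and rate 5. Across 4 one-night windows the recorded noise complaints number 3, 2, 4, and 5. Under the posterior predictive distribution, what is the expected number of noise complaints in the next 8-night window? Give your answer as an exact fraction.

304/9

Total count: 3 + 2 + 4 + 5 = 14.
Total exposure: 4 nights.
Gamma(α, β) with Poisson data over total exposure Σt gives posterior Gamma(α+Σx, β+Σt) = Gamma(38, 9).
Predictive mean over an 8-night window = T·E[λ|data] = 8·38/9 = 304/9.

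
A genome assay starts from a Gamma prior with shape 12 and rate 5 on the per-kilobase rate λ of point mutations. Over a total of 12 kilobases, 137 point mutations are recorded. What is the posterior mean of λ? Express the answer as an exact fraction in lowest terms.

Total count 137 over total exposure 12 kilobases.
The Gamma prior is conjugate for the Poisson rate, so λ | data ~ Gamma(12+137, 5+12) = Gamma(149, 17).
Posterior mean = α'/β' = 149/17.

149/17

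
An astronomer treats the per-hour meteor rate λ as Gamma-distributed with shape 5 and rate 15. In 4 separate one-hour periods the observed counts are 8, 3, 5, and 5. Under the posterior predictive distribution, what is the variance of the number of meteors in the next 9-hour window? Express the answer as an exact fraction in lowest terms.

Total count: 8 + 3 + 5 + 5 = 21.
Total exposure: 4 hours.
Gamma(α, β) with Poisson data over total exposure Σt gives posterior Gamma(α+Σx, β+Σt) = Gamma(26, 19).
The posterior predictive for a window of length T is Negative Binomial with variance T·α'·(β'+T)/β'² = 9·26·28/361 = 6552/361.

6552/361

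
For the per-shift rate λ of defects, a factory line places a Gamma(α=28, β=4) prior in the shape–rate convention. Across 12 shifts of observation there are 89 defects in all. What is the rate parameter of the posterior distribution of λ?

Total count 89 over total exposure 12 shifts.
Gamma(α, β) with Poisson data over total exposure Σt gives posterior Gamma(α+Σx, β+Σt) = Gamma(117, 16).

16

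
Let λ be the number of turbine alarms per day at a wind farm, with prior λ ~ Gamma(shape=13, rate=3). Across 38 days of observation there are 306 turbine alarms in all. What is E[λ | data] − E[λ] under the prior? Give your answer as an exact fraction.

Total count 306 over total exposure 38 days.
Gamma(α, β) with Poisson data over total exposure Σt gives posterior Gamma(α+Σx, β+Σt) = Gamma(319, 41).
Posterior mean = 319/41 = 319/41; prior mean = 13/3 = 13/3. Difference = 319/41 − 13/3 = 424/123.

424/123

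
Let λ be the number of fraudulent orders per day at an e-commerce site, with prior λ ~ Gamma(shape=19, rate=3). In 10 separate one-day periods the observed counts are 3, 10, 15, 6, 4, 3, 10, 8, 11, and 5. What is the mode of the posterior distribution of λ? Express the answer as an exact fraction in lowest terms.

Total count: 3 + 10 + 15 + 6 + 4 + 3 + 10 + 8 + 11 + 5 = 75.
Total exposure: 10 days.
Conjugate update: add total count to the shape and total exposure to the rate, giving Gamma(94, 13).
Posterior mode = (α'−1)/β' = 93/13.

93/13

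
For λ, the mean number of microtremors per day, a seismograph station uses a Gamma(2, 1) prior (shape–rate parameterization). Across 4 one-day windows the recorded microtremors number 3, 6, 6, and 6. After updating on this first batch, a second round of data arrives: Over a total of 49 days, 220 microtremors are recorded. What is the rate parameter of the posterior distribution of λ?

Total count: 3 + 6 + 6 + 6 = 21.
Total exposure: 4 days.
After the first batch: Gamma(2 + 21, 1 + 4) = Gamma(23, 5).
Total count 220 over total exposure 49 days.
After the second batch: Gamma(23 + 220, 5 + 49) = Gamma(243, 54).

54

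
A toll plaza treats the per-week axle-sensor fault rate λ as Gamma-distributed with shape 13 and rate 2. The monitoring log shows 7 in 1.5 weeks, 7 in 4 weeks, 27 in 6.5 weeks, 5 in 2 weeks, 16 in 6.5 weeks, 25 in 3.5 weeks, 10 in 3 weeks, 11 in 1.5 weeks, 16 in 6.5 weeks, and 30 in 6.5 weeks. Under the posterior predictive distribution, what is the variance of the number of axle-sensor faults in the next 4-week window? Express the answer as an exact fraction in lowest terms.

Total count: 7 + 7 + 27 + 5 + 16 + 25 + 10 + 11 + 16 + 30 = 154.
Total exposure: 1.5 + 4 + 6.5 + 2 + 6.5 + 3.5 + 3 + 1.5 + 6.5 + 6.5 = 41.5 weeks.
Posterior: α' = 13 + 154 = 167, β' = 2 + 41.5 = 87/2.
The posterior predictive for a window of length T is Negative Binomial with variance T·α'·(β'+T)/β'² = 4·167·(95/2)/(7569/4) = 126920/7569.

126920/7569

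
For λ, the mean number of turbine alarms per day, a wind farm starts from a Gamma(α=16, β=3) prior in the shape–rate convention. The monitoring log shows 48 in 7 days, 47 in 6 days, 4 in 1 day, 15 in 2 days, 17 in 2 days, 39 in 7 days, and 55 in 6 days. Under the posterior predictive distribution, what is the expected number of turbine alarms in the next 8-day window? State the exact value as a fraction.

964/17

Total count: 48 + 47 + 4 + 15 + 17 + 39 + 55 = 225.
Total exposure: 7 + 6 + 1 + 2 + 2 + 7 + 6 = 31 days.
The Gamma prior is conjugate for the Poisson rate, so λ | data ~ Gamma(16+225, 3+31) = Gamma(241, 34).
Predictive mean over an 8-day window = T·E[λ|data] = 8·241/34 = 964/17.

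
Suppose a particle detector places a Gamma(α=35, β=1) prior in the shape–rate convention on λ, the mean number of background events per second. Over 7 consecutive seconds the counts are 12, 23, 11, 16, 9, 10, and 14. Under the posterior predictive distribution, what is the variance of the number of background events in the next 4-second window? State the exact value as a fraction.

195/2

Total count: 12 + 23 + 11 + 16 + 9 + 10 + 14 = 95.
Total exposure: 7 seconds.
Posterior: α' = 35 + 95 = 130, β' = 1 + 7 = 8.
The posterior predictive for a window of length T is Negative Binomial with variance T·α'·(β'+T)/β'² = 4·130·12/64 = 195/2.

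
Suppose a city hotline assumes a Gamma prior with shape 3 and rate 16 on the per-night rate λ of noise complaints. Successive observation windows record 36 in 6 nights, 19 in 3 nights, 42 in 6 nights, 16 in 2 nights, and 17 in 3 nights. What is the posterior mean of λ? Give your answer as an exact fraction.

Total count: 36 + 19 + 42 + 16 + 17 = 130.
Total exposure: 6 + 3 + 6 + 2 + 3 = 20 nights.
Posterior: α' = 3 + 130 = 133, β' = 16 + 20 = 36.
Posterior mean = α'/β' = 133/36.

133/36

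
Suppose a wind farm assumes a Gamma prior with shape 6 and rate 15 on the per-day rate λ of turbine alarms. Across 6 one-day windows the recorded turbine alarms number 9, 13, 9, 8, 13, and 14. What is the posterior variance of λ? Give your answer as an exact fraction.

8/49

Total count: 9 + 13 + 9 + 8 + 13 + 14 = 66.
Total exposure: 6 days.
Gamma(α, β) with Poisson data over total exposure Σt gives posterior Gamma(α+Σx, β+Σt) = Gamma(72, 21).
Posterior variance = α'/β'² = 72/441 = 8/49.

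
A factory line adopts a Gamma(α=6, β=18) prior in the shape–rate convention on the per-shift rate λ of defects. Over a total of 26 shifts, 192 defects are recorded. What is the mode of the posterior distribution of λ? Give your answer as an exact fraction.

197/44

Total count 192 over total exposure 26 shifts.
The Gamma prior is conjugate for the Poisson rate, so λ | data ~ Gamma(6+192, 18+26) = Gamma(198, 44).
Posterior mode = (α'−1)/β' = 197/44.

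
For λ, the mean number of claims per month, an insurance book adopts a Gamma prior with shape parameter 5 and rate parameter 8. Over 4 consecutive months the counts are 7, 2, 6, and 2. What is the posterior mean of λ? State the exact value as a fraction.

11/6

Total count: 7 + 2 + 6 + 2 = 17.
Total exposure: 4 months.
Conjugate update: add total count to the shape and total exposure to the rate, giving Gamma(22, 12).
Posterior mean = α'/β' = 22/12 = 11/6.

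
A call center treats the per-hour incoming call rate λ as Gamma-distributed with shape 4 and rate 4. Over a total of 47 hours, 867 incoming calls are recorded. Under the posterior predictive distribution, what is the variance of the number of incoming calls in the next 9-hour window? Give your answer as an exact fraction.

Total count 867 over total exposure 47 hours.
Conjugate update: add total count to the shape and total exposure to the rate, giving Gamma(871, 51).
The posterior predictive for a window of length T is Negative Binomial with variance T·α'·(β'+T)/β'² = 9·871·60/2601 = 52260/289.

52260/289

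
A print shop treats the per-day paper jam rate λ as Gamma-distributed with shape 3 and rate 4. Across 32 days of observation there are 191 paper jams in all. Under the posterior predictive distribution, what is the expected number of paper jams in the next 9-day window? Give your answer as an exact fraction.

Total count 191 over total exposure 32 days.
The Gamma prior is conjugate for the Poisson rate, so λ | data ~ Gamma(3+191, 4+32) = Gamma(194, 36).
Predictive mean over a 9-day window = T·E[λ|data] = 9·194/36 = 97/2.

97/2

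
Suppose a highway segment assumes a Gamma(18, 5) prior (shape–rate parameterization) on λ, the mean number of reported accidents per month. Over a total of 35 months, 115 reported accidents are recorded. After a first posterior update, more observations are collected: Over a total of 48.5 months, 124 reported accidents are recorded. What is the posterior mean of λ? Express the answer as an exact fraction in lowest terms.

Total count 115 over total exposure 35 months.
After the first batch: Gamma(18 + 115, 5 + 35) = Gamma(133, 40).
Total count 124 over total exposure 48.5 months.
After the second batch: Gamma(133 + 124, 40 + 48.5) = Gamma(257, 177/2).
Posterior mean = α'/β' = 257/(177/2) = 514/177.

514/177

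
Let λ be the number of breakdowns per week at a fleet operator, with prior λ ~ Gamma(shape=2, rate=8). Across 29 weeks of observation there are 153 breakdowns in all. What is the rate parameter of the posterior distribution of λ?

Total count 153 over total exposure 29 weeks.
The Gamma prior is conjugate for the Poisson rate, so λ | data ~ Gamma(2+153, 8+29) = Gamma(155, 37).

37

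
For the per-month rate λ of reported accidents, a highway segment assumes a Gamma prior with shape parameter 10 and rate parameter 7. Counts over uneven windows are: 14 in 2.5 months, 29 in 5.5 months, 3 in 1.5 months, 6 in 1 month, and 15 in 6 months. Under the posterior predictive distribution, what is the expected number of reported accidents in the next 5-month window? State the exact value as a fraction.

770/47

Total count: 14 + 29 + 3 + 6 + 15 = 67.
Total exposure: 2.5 + 5.5 + 1.5 + 1 + 6 = 16.5 months.
By Gamma–Poisson conjugacy, the posterior is Gamma(α + Σx, β + Σt) = Gamma(10 + 67, 7 + 16.5) = Gamma(77, 47/2).
Predictive mean over a 5-month window = T·E[λ|data] = 5·77/(47/2) = 770/47.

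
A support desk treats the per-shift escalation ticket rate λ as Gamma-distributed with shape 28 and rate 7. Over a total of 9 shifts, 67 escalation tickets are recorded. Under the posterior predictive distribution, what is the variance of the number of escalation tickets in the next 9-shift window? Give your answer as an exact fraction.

21375/256

Total count 67 over total exposure 9 shifts.
Posterior: α' = 28 + 67 = 95, β' = 7 + 9 = 16.
The posterior predictive for a window of length T is Negative Binomial with variance T·α'·(β'+T)/β'² = 9·95·25/256 = 21375/256.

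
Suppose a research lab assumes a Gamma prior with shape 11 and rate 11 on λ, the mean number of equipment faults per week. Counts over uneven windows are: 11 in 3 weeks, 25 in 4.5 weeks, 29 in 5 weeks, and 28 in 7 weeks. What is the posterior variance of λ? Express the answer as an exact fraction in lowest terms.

416/3721

Total count: 11 + 25 + 29 + 28 = 93.
Total exposure: 3 + 4.5 + 5 + 7 = 19.5 weeks.
By Gamma–Poisson conjugacy, the posterior is Gamma(α + Σx, β + Σt) = Gamma(11 + 93, 11 + 19.5) = Gamma(104, 61/2).
Posterior variance = α'/β'² = 104/(3721/4) = 416/3721.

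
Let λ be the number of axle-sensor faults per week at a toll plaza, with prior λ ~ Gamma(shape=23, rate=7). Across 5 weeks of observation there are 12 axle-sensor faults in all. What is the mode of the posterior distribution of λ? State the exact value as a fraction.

Total count 12 over total exposure 5 weeks.
Posterior: α' = 23 + 12 = 35, β' = 7 + 5 = 12.
Posterior mode = (α'−1)/β' = 34/12 = 17/6.

17/6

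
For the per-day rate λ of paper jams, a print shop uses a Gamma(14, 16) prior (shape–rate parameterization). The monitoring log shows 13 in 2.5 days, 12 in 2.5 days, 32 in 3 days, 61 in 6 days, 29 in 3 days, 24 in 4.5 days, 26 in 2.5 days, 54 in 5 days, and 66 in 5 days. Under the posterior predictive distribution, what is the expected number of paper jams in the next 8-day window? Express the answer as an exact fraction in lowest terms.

Total count: 13 + 12 + 32 + 61 + 29 + 24 + 26 + 54 + 66 = 317.
Total exposure: 2.5 + 2.5 + 3 + 6 + 3 + 4.5 + 2.5 + 5 + 5 = 34 days.
By Gamma–Poisson conjugacy, the posterior is Gamma(α + Σx, β + Σt) = Gamma(14 + 317, 16 + 34) = Gamma(331, 50).
Predictive mean over an 8-day window = T·E[λ|data] = 8·331/50 = 1324/25.

1324/25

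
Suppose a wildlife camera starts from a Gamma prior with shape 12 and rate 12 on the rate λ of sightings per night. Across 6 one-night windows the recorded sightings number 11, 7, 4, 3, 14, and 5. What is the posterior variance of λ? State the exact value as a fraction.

14/81

Total count: 11 + 7 + 4 + 3 + 14 + 5 = 44.
Total exposure: 6 nights.
Conjugate update: add total count to the shape and total exposure to the rate, giving Gamma(56, 18).
Posterior variance = α'/β'² = 56/324 = 14/81.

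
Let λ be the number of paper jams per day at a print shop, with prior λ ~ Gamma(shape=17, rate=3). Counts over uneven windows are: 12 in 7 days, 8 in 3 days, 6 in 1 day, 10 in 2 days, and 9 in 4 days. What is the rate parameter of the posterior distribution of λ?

Total count: 12 + 8 + 6 + 10 + 9 = 45.
Total exposure: 7 + 3 + 1 + 2 + 4 = 17 days.
Conjugate update: add total count to the shape and total exposure to the rate, giving Gamma(62, 20).

20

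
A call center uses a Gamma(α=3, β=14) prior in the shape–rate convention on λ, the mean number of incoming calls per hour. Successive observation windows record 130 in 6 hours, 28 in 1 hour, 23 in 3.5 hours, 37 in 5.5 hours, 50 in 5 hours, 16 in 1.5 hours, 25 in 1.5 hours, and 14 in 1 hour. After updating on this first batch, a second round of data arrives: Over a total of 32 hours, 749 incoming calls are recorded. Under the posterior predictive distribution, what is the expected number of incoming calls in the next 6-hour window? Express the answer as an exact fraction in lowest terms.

Total count: 130 + 28 + 23 + 37 + 50 + 16 + 25 + 14 = 323.
Total exposure: 6 + 1 + 3.5 + 5.5 + 5 + 1.5 + 1.5 + 1 = 25 hours.
After the first batch: Gamma(3 + 323, 14 + 25) = Gamma(326, 39).
Total count 749 over total exposure 32 hours.
After the second batch: Gamma(326 + 749, 39 + 32) = Gamma(1075, 71).
Predictive mean over a 6-hour window = T·E[λ|data] = 6·1075/71 = 6450/71.

6450/71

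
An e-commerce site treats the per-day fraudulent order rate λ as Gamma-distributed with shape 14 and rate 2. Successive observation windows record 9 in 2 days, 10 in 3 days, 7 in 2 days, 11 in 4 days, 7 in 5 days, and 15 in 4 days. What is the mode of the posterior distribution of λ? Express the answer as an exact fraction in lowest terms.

36/11

Total count: 9 + 10 + 7 + 11 + 7 + 15 = 59.
Total exposure: 2 + 3 + 2 + 4 + 5 + 4 = 20 days.
The Gamma prior is conjugate for the Poisson rate, so λ | data ~ Gamma(14+59, 2+20) = Gamma(73, 22).
Posterior mode = (α'−1)/β' = 72/22 = 36/11.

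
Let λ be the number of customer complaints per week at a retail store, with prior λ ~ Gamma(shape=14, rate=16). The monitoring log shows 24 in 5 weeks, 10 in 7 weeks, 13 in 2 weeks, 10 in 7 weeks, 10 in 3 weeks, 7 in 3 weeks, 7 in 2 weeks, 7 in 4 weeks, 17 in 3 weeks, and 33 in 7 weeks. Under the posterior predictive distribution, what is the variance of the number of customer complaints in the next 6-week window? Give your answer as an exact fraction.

Total count: 24 + 10 + 13 + 10 + 10 + 7 + 7 + 7 + 17 + 33 = 138.
Total exposure: 5 + 7 + 2 + 7 + 3 + 3 + 2 + 4 + 3 + 7 = 43 weeks.
By Gamma–Poisson conjugacy, the posterior is Gamma(α + Σx, β + Σt) = Gamma(14 + 138, 16 + 43) = Gamma(152, 59).
The posterior predictive for a window of length T is Negative Binomial with variance T·α'·(β'+T)/β'² = 6·152·65/3481 = 59280/3481.

59280/3481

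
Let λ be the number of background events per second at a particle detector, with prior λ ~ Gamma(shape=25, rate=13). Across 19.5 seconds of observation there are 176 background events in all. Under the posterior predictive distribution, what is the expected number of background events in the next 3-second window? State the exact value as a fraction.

Total count 176 over total exposure 19.5 seconds.
Posterior: α' = 25 + 176 = 201, β' = 13 + 19.5 = 65/2.
Predictive mean over a 3-second window = T·E[λ|data] = 3·201/(65/2) = 1206/65.

1206/65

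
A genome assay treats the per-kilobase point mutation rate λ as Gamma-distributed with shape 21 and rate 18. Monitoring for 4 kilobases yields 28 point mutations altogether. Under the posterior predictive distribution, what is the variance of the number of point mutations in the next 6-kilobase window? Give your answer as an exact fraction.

Total count 28 over total exposure 4 kilobases.
Gamma(α, β) with Poisson data over total exposure Σt gives posterior Gamma(α+Σx, β+Σt) = Gamma(49, 22).
The posterior predictive for a window of length T is Negative Binomial with variance T·α'·(β'+T)/β'² = 6·49·28/484 = 2058/121.

2058/121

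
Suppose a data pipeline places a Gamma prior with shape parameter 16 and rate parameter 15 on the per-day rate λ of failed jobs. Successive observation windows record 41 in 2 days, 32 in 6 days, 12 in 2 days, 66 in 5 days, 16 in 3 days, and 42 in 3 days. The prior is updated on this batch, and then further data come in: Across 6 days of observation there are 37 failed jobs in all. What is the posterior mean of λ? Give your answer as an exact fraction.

131/21

Total count: 41 + 32 + 12 + 66 + 16 + 42 = 209.
Total exposure: 2 + 6 + 2 + 5 + 3 + 3 = 21 days.
After the first batch: Gamma(16 + 209, 15 + 21) = Gamma(225, 36).
Total count 37 over total exposure 6 days.
After the second batch: Gamma(225 + 37, 36 + 6) = Gamma(262, 42).
Posterior mean = α'/β' = 262/42 = 131/21.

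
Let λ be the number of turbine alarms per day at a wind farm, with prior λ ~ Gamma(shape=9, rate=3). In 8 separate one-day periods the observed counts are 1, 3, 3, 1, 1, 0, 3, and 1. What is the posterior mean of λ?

Total count: 1 + 3 + 3 + 1 + 1 + 0 + 3 + 1 = 13.
Total exposure: 8 days.
The Gamma prior is conjugate for the Poisson rate, so λ | data ~ Gamma(9+13, 3+8) = Gamma(22, 11).
Posterior mean = α'/β' = 22/11 = 2.

2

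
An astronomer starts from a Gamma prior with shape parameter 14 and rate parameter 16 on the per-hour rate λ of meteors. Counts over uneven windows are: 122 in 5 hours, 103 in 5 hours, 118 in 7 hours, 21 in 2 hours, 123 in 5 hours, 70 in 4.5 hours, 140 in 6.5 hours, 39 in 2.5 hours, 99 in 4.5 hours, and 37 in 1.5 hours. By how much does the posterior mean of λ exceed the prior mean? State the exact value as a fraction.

Total count: 122 + 103 + 118 + 21 + 123 + 70 + 140 + 39 + 99 + 37 = 872.
Total exposure: 5 + 5 + 7 + 2 + 5 + 4.5 + 6.5 + 2.5 + 4.5 + 1.5 = 43.5 hours.
By Gamma–Poisson conjugacy, the posterior is Gamma(α + Σx, β + Σt) = Gamma(14 + 872, 16 + 43.5) = Gamma(886, 119/2).
Posterior mean = 886/(119/2) = 1772/119; prior mean = 14/16 = 7/8. Difference = 1772/119 − 7/8 = 13343/952.

13343/952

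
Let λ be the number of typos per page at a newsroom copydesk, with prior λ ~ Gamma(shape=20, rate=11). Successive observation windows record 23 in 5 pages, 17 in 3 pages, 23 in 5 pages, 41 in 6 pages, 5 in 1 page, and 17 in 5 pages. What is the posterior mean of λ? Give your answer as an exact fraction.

73/18

Total count: 23 + 17 + 23 + 41 + 5 + 17 = 126.
Total exposure: 5 + 3 + 5 + 6 + 1 + 5 = 25 pages.
By Gamma–Poisson conjugacy, the posterior is Gamma(α + Σx, β + Σt) = Gamma(20 + 126, 11 + 25) = Gamma(146, 36).
Posterior mean = α'/β' = 146/36 = 73/18.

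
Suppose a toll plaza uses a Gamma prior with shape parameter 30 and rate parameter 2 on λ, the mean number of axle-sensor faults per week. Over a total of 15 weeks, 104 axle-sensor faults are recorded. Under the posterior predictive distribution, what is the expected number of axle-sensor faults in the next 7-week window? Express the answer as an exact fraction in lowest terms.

Total count 104 over total exposure 15 weeks.
Posterior: α' = 30 + 104 = 134, β' = 2 + 15 = 17.
Predictive mean over a 7-week window = T·E[λ|data] = 7·134/17 = 938/17.

938/17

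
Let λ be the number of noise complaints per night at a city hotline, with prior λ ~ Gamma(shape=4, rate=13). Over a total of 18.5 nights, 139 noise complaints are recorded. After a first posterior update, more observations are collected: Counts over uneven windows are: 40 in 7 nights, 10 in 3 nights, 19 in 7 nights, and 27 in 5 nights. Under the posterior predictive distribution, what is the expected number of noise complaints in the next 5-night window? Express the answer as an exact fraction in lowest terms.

2390/107

Total count 139 over total exposure 18.5 nights.
After the first batch: Gamma(4 + 139, 13 + 18.5) = Gamma(143, 63/2).
Total count: 40 + 10 + 19 + 27 = 96.
Total exposure: 7 + 3 + 7 + 5 = 22 nights.
After the second batch: Gamma(143 + 96, 63/2 + 22) = Gamma(239, 107/2).
Predictive mean over a 5-night window = T·E[λ|data] = 5·239/(107/2) = 2390/107.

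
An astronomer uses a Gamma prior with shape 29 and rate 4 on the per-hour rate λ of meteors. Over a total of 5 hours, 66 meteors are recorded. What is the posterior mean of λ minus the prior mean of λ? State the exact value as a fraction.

Total count 66 over total exposure 5 hours.
Posterior: α' = 29 + 66 = 95, β' = 4 + 5 = 9.
Posterior mean = 95/9 = 95/9; prior mean = 29/4 = 29/4. Difference = 95/9 − 29/4 = 119/36.

119/36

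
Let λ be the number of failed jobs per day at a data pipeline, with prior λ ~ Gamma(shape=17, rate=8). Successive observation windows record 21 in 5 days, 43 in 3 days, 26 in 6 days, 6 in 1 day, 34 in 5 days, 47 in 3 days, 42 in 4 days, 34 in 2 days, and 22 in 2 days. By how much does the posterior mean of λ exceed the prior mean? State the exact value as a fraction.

Total count: 21 + 43 + 26 + 6 + 34 + 47 + 42 + 34 + 22 = 275.
Total exposure: 5 + 3 + 6 + 1 + 5 + 3 + 4 + 2 + 2 = 31 days.
Gamma(α, β) with Poisson data over total exposure Σt gives posterior Gamma(α+Σx, β+Σt) = Gamma(292, 39).
Posterior mean = 292/39 = 292/39; prior mean = 17/8 = 17/8. Difference = 292/39 − 17/8 = 1673/312.

1673/312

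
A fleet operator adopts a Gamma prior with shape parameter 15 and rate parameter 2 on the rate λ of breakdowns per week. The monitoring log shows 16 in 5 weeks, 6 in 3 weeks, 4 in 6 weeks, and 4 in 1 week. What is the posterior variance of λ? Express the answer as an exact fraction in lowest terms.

Total count: 16 + 6 + 4 + 4 = 30.
Total exposure: 5 + 3 + 6 + 1 = 15 weeks.
Conjugate update: add total count to the shape and total exposure to the rate, giving Gamma(45, 17).
Posterior variance = α'/β'² = 45/289.

45/289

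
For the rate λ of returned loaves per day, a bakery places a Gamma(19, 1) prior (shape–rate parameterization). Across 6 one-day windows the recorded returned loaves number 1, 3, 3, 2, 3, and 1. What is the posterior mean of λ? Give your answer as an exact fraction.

Total count: 1 + 3 + 3 + 2 + 3 + 1 = 13.
Total exposure: 6 days.
The Gamma prior is conjugate for the Poisson rate, so λ | data ~ Gamma(19+13, 1+6) = Gamma(32, 7).
Posterior mean = α'/β' = 32/7.

32/7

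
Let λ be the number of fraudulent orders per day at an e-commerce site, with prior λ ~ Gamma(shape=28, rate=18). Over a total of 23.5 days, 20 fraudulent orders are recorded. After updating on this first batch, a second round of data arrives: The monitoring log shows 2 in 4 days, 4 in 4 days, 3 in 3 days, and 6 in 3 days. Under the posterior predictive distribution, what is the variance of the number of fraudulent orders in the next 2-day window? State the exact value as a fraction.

Total count 20 over total exposure 23.5 days.
After the first batch: Gamma(28 + 20, 18 + 23.5) = Gamma(48, 83/2).
Total count: 2 + 4 + 3 + 6 = 15.
Total exposure: 4 + 4 + 3 + 3 = 14 days.
After the second batch: Gamma(48 + 15, 83/2 + 14) = Gamma(63, 111/2).
The posterior predictive for a window of length T is Negative Binomial with variance T·α'·(β'+T)/β'² = 2·63·(115/2)/(12321/4) = 3220/1369.

3220/1369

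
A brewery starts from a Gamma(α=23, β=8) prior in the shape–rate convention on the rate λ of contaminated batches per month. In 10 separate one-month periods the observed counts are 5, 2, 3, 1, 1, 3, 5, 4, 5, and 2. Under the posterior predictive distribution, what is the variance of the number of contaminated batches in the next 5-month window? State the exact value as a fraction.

115/6

Total count: 5 + 2 + 3 + 1 + 1 + 3 + 5 + 4 + 5 + 2 = 31.
Total exposure: 10 months.
By Gamma–Poisson conjugacy, the posterior is Gamma(α + Σx, β + Σt) = Gamma(23 + 31, 8 + 10) = Gamma(54, 18).
The posterior predictive for a window of length T is Negative Binomial with variance T·α'·(β'+T)/β'² = 5·54·23/324 = 115/6.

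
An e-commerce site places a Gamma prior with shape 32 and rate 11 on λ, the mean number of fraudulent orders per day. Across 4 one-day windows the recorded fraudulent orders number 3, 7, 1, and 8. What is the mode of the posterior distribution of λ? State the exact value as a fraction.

10/3

Total count: 3 + 7 + 1 + 8 = 19.
Total exposure: 4 days.
Posterior: α' = 32 + 19 = 51, β' = 11 + 4 = 15.
Posterior mode = (α'−1)/β' = 50/15 = 10/3.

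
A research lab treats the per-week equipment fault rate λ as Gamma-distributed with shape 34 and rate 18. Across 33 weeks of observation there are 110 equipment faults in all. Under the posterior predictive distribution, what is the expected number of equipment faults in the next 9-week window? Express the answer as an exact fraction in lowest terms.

432/17

Total count 110 over total exposure 33 weeks.
The Gamma prior is conjugate for the Poisson rate, so λ | data ~ Gamma(34+110, 18+33) = Gamma(144, 51).
Predictive mean over a 9-week window = T·E[λ|data] = 9·144/51 = 432/17.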